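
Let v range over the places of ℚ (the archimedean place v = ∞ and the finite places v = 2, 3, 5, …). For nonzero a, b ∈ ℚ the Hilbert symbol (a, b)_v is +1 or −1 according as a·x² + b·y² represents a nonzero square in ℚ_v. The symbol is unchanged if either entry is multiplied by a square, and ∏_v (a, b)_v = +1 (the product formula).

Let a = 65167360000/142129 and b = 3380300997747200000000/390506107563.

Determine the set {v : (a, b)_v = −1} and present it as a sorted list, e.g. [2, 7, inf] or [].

(a, b) ≡ (1591, 6) mod (ℚ^×)²; places V = {2, 3, 5, 11, 13, 17, 19, 29, 37, 43, ∞}.
(a,b)_19: α=0, u≡14; β=2, v≡1 (mod 19); (14|19)=-1, (1|19)=+1; sign (−1)^0·-1^2·+1^0 = +1.
(a,b)_∞: sgn(1591)=+, sgn(6)=+, so +1.
(a,b)_17: α=0, u≡5; β=2, v≡6 (mod 17); (5|17)=-1, (6|17)=-1; sign (−1)^0·-1^2·-1^0 = +1.
(a,b)_37: α=1, u≡19; β=2, v≡29 (mod 37); (19|37)=-1, (29|37)=-1; sign (−1)^0·-1^2·-1^1 = -1.
(a,b)_5: α=4, u≡4; β=8, v≡4 (mod 5); (4|5)=+1, (4|5)=+1; sign (−1)^0·+1^8·+1^4 = +1.
(a,b)_13: α=-2, u≡6; β=-2, v≡6 (mod 13); (6|13)=-1, (6|13)=-1; sign (−1)^0·-1^-2·-1^-2 = +1.
(a,b)_3: α=0, u≡1; β=-3, v≡2 (mod 3); (1|3)=+1, (2|3)=-1; sign (−1)^0·+1^-3·-1^0 = +1.
(a,b)_43: α=1, u≡22; β=2, v≡40 (mod 43); (22|43)=-1, (40|43)=+1; sign (−1)^0·-1^2·+1^1 = +1.
(a,b)_29: α=-2, u≡1; β=-4, v≡28 (mod 29); (1|29)=+1, (28|29)=+1; sign (−1)^0·+1^-4·+1^-2 = +1.
(a,b)_11: α=0, u≡8; β=-2, v≡2 (mod 11); (8|11)=-1, (2|11)=-1; sign (−1)^0·-1^-2·-1^0 = +1.
(a,b)_2: α=16, β=15; u≡7, v≡3 (mod 8); ε(u)ε(v)=1·1, αω(v)=16·1, βω(u)=15·0; sum ≡ 1  ⇒  -1.
Ram(1591, 6) = {2, 37}; no ℚ_2-point on the conic.

[2, 37]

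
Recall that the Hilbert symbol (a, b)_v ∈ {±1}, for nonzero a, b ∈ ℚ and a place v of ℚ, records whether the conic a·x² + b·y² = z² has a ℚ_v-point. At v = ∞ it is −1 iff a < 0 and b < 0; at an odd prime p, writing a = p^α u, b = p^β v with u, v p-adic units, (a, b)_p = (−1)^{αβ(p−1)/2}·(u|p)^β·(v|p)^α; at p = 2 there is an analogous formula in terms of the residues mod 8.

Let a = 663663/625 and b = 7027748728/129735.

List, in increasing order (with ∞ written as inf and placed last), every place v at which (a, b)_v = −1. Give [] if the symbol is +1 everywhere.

[5, 11]

Mod squares: a ≡ 3927, b ≡ 3570. Check v ∈ {∞, 2, 3, 5, 7, 11, 13, 17, 19, 31}.
v=13: a=13^2·(≡1), b=13^2·(≡2) mod 13; (1|13)=+1, (2|13)=-1; (−1)^{2·2·6}·(+1)^2·(-1)^2 = +1.
v=31: a=31^0·(≡3), b=31^-2·(≡25) mod 31; (3|31)=-1, (25|31)=+1; (−1)^{0·-2·15}·(-1)^-2·(+1)^0 = +1.
v=3: a=3^1·(≡1), b=3^-3·(≡2) mod 3; (1|3)=+1, (2|3)=-1; (−1)^{1·-3·1}·(+1)^-3·(-1)^1 = +1.
v=∞: 3927 > 0 and 3570 > 0  ⇒  (a,b)_∞ = +1.
v=2: v_2(a)=0, v_2(b)=3; units ≡ 7, 1 (mod 8); ε·ε+αω+βω = 1·0+0·0+3·0 ≡ 0  ⇒  (a,b)_2 = +1.
v=17: a=17^1·(≡11), b=17^1·(≡12) mod 17; (11|17)=-1, (12|17)=-1; (−1)^{1·1·8}·(-1)^1·(-1)^1 = +1.
v=11: a=11^1·(≡1), b=11^2·(≡7) mod 11; (1|11)=+1, (7|11)=-1; (−1)^{1·2·5}·(+1)^2·(-1)^1 = -1.
v=7: a=7^1·(≡4), b=7^1·(≡6) mod 7; (4|7)=+1, (6|7)=-1; (−1)^{1·1·3}·(+1)^1·(-1)^1 = +1.
v=5: a=5^-4·(≡3), b=5^-1·(≡4) mod 5; (3|5)=-1, (4|5)=+1; (−1)^{-4·-1·2}·(-1)^-1·(+1)^-4 = -1.
v=19: a=19^0·(≡13), b=19^2·(≡16) mod 19; (13|19)=-1, (16|19)=+1; (−1)^{0·2·9}·(-1)^2·(+1)^0 = +1.
Ram(3927, 3570) = {5, 11}; no ℚ_5-point on the conic.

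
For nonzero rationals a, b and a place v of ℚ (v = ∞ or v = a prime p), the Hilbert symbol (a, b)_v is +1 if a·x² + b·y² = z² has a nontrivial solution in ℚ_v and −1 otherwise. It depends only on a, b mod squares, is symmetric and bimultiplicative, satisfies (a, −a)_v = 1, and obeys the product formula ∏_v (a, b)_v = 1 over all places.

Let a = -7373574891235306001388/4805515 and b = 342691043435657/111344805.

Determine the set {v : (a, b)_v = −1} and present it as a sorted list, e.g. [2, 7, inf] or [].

(a, b) ≡ (-229525384305, 44485) mod (ℚ^×)²; places V = {2, 3, 5, 7, 11, 13, 23, 31, 37, 41, 43, 47, 53, ∞}.
(a,b)_∞: sgn(-229525384305)=−, sgn(44485)=+, so +1.
(a,b)_31: α=1, u≡17; β=1, v≡10 (mod 31); (17|31)=-1, (10|31)=+1; sign (−1)^1·-1^1·+1^1 = +1.
(a,b)_3: α=1, u≡2; β=-2, v≡1 (mod 3); (2|3)=-1, (1|3)=+1; sign (−1)^0·-1^-2·+1^1 = +1.
(a,b)_43: α=1, u≡2; β=0, v≡35 (mod 43); (2|43)=-1, (35|43)=+1; sign (−1)^0·-1^0·+1^1 = +1.
(a,b)_23: α=5, u≡17; β=4, v≡3 (mod 23); (17|23)=-1, (3|23)=+1; sign (−1)^0·-1^4·+1^5 = +1.
(a,b)_2: α=2, β=0; u≡7, v≡5 (mod 8); ε(u)ε(v)=1·0, αω(v)=2·1, βω(u)=0·0; sum ≡ 0  ⇒  +1.
(a,b)_41: α=1, u≡13; β=1, v≡26 (mod 41); (13|41)=-1, (26|41)=-1; sign (−1)^0·-1^1·-1^1 = +1.
(a,b)_53: α=2, u≡45; β=2, v≡12 (mod 53); (45|53)=-1, (12|53)=-1; sign (−1)^0·-1^2·-1^2 = +1.
(a,b)_7: α=5, u≡2; β=3, v≡6 (mod 7); (2|7)=+1, (6|7)=-1; sign (−1)^1·+1^3·-1^5 = +1.
(a,b)_47: α=-1, u≡8; β=0, v≡33 (mod 47); (8|47)=+1, (33|47)=-1; sign (−1)^0·+1^0·-1^-1 = -1.
(a,b)_13: α=-2, u≡4; β=-2, v≡4 (mod 13); (4|13)=+1, (4|13)=+1; sign (−1)^0·+1^-2·+1^-2 = +1.
(a,b)_5: α=-1, u≡4; β=-1, v≡2 (mod 5); (4|5)=+1, (2|5)=-1; sign (−1)^0·+1^-1·-1^-1 = -1.
(a,b)_37: α=1, u≡36; β=0, v≡11 (mod 37); (36|37)=+1, (11|37)=+1; sign (−1)^0·+1^0·+1^1 = +1.
(a,b)_11: α=-2, u≡5; β=-4, v≡1 (mod 11); (5|11)=+1, (1|11)=+1; sign (−1)^0·+1^-4·+1^-2 = +1.
(-229525384305, 44485 / ℚ) ramifies at {5, 47}: a division algebra.

[5, 47]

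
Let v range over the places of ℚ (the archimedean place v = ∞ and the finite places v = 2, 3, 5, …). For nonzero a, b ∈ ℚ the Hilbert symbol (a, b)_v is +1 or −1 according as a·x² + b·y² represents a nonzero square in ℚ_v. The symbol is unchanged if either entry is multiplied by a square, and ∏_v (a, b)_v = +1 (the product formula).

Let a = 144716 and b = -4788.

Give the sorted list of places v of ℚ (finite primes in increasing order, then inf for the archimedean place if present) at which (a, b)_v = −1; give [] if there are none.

Mod squares: a ≡ 299, b ≡ -133. Check v ∈ {∞, 2, 3, 7, 11, 13, 19, 23}.
v=3: a=3^0·(≡2), b=3^2·(≡2) mod 3; (2|3)=-1, (2|3)=-1; (−1)^{0·2·1}·(-1)^2·(-1)^0 = +1.
v=13: a=13^1·(≡4), b=13^0·(≡9) mod 13; (4|13)=+1, (9|13)=+1; (−1)^{1·0·6}·(+1)^0·(+1)^1 = +1.
v=19: a=19^0·(≡12), b=19^1·(≡14) mod 19; (12|19)=-1, (14|19)=-1; (−1)^{0·1·9}·(-1)^1·(-1)^0 = -1.
v=11: a=11^2·(≡8), b=11^0·(≡8) mod 11; (8|11)=-1, (8|11)=-1; (−1)^{2·0·5}·(-1)^0·(-1)^2 = +1.
v=2: v_2(a)=2, v_2(b)=2; units ≡ 3, 3 (mod 8); ε·ε+αω+βω = 1·1+2·1+2·1 ≡ 1  ⇒  (a,b)_2 = -1.
v=7: a=7^0·(≡5), b=7^1·(≡2) mod 7; (5|7)=-1, (2|7)=+1; (−1)^{0·1·3}·(-1)^1·(+1)^0 = -1.
v=∞: 299 > 0 and -133 < 0  ⇒  (a,b)_∞ = +1.
v=23: a=23^1·(≡13), b=23^0·(≡19) mod 23; (13|23)=+1, (19|23)=-1; (−1)^{1·0·11}·(+1)^0·(-1)^1 = -1.
(299, -133 / ℚ) ramifies at {2, 7, 19, 23}: a division algebra.

[2, 7, 19, 23]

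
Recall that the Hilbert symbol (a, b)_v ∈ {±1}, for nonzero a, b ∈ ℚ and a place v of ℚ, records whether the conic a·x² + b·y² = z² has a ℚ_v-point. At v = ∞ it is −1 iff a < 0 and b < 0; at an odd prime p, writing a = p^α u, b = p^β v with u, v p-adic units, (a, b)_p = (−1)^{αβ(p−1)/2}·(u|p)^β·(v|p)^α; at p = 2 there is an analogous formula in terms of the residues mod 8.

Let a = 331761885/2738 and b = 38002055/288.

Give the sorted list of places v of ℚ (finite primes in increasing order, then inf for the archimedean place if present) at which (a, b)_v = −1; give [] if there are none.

[2, 5]

(a, b) ≡ (2730, 910) mod (ℚ^×)²; places V = {2, 3, 5, 7, 13, 17, 29, 37, ∞}.
(a,b)_37: α=-2, u≡8; β=0, v≡2 (mod 37); (8|37)=-1, (2|37)=-1; sign (−1)^0·-1^0·-1^-2 = +1.
(a,b)_∞: sgn(2730)=+, sgn(910)=+, so +1.
(a,b)_7: α=1, u≡5; β=1, v≡1 (mod 7); (5|7)=-1, (1|7)=+1; sign (−1)^1·-1^1·+1^1 = +1.
(a,b)_17: α=2, u≡6; β=4, v≡4 (mod 17); (6|17)=-1, (4|17)=+1; sign (−1)^0·-1^4·+1^2 = +1.
(a,b)_2: α=-1, β=-5; u≡5, v≡7 (mod 8); ε(u)ε(v)=0·1, αω(v)=-1·0, βω(u)=-5·1; sum ≡ 1  ⇒  -1.
(a,b)_29: α=2, u≡24; β=0, v≡19 (mod 29); (24|29)=+1, (19|29)=-1; sign (−1)^0·+1^0·-1^2 = +1.
(a,b)_5: α=1, u≡4; β=1, v≡2 (mod 5); (4|5)=+1, (2|5)=-1; sign (−1)^0·+1^1·-1^1 = -1.
(a,b)_13: α=1, u≡5; β=1, v≡8 (mod 13); (5|13)=-1, (8|13)=-1; sign (−1)^0·-1^1·-1^1 = +1.
(a,b)_3: α=1, u≡1; β=-2, v≡1 (mod 3); (1|3)=+1, (1|3)=+1; sign (−1)^0·+1^-2·+1^1 = +1.
|Ram(2730, 910)| = 2, even; anisotropic at {2, 5}.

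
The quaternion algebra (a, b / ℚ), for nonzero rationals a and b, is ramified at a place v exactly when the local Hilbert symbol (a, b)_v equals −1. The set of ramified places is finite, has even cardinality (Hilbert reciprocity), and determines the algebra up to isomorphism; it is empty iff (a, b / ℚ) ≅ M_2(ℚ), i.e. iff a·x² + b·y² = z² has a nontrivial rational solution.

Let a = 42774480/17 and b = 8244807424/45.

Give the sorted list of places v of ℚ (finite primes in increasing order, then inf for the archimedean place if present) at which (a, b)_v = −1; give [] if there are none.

Mod squares: a ≡ 561085, b ≡ 1955. Check v ∈ {∞, 2, 3, 5, 7, 17, 23, 41}.
v=∞: 561085 > 0 and 1955 > 0  ⇒  (a,b)_∞ = +1.
v=5: a=5^1·(≡3), b=5^-1·(≡1) mod 5; (3|5)=-1, (1|5)=+1; (−1)^{1·-1·2}·(-1)^-1·(+1)^1 = -1.
v=17: a=17^-1·(≡15), b=17^1·(≡13) mod 17; (15|17)=+1, (13|17)=+1; (−1)^{-1·1·8}·(+1)^1·(+1)^-1 = +1.
v=3: a=3^4·(≡1), b=3^-2·(≡2) mod 3; (1|3)=+1, (2|3)=-1; (−1)^{4·-2·1}·(+1)^-2·(-1)^4 = +1.
v=41: a=41^1·(≡31), b=41^2·(≡30) mod 41; (31|41)=+1, (30|41)=-1; (−1)^{1·2·20}·(+1)^2·(-1)^1 = -1.
v=7: a=7^1·(≡6), b=7^2·(≡1) mod 7; (6|7)=-1, (1|7)=+1; (−1)^{1·2·3}·(-1)^2·(+1)^1 = +1.
v=23: a=23^1·(≡11), b=23^1·(≡16) mod 23; (11|23)=-1, (16|23)=+1; (−1)^{1·1·11}·(-1)^1·(+1)^1 = +1.
v=2: v_2(a)=4, v_2(b)=8; units ≡ 5, 3 (mod 8); ε·ε+αω+βω = 0·1+4·1+8·1 ≡ 0  ⇒  (a,b)_2 = +1.
(561085, 1955 / ℚ) ramifies at {5, 41}: a division algebra.

[5, 41]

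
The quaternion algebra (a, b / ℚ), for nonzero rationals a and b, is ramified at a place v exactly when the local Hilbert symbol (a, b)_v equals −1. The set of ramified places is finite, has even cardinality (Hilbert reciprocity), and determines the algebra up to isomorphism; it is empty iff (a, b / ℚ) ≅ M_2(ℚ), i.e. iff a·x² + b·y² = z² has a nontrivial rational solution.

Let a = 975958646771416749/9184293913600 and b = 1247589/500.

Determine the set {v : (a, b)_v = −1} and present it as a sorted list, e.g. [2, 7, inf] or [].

Mod squares: a ≡ 861, b ≡ 14145. Check v ∈ {∞, 2, 3, 5, 7, 13, 19, 23, 29, 31, 41, 43, 47}.
v=29: a=29^4·(≡4), b=29^0·(≡22) mod 29; (4|29)=+1, (22|29)=+1; (−1)^{4·0·14}·(+1)^0·(+1)^4 = +1.
v=31: a=31^-2·(≡24), b=31^0·(≡14) mod 31; (24|31)=-1, (14|31)=+1; (−1)^{-2·0·15}·(-1)^0·(+1)^-2 = +1.
v=3: a=3^1·(≡2), b=3^3·(≡2) mod 3; (2|3)=-1, (2|3)=-1; (−1)^{1·3·1}·(-1)^3·(-1)^1 = -1.
v=7: a=7^5·(≡2), b=7^2·(≡3) mod 7; (2|7)=+1, (3|7)=-1; (−1)^{5·2·3}·(+1)^2·(-1)^5 = -1.
v=13: a=13^-2·(≡4), b=13^0·(≡3) mod 13; (4|13)=+1, (3|13)=+1; (−1)^{-2·0·6}·(+1)^0·(+1)^-2 = +1.
v=41: a=41^1·(≡25), b=41^1·(≡6) mod 41; (25|41)=+1, (6|41)=-1; (−1)^{1·1·20}·(+1)^1·(-1)^1 = -1.
v=43: a=43^2·(≡31), b=43^0·(≡25) mod 43; (31|43)=+1, (25|43)=+1; (−1)^{2·0·21}·(+1)^0·(+1)^2 = +1.
v=23: a=23^0·(≡7), b=23^1·(≡10) mod 23; (7|23)=-1, (10|23)=-1; (−1)^{0·1·11}·(-1)^1·(-1)^0 = -1.
v=19: a=19^2·(≡16), b=19^0·(≡5) mod 19; (16|19)=+1, (5|19)=+1; (−1)^{2·0·9}·(+1)^0·(+1)^2 = +1.
v=47: a=47^-2·(≡13), b=47^0·(≡43) mod 47; (13|47)=-1, (43|47)=-1; (−1)^{-2·0·23}·(-1)^0·(-1)^-2 = +1.
v=5: a=5^-2·(≡1), b=5^-3·(≡1) mod 5; (1|5)=+1, (1|5)=+1; (−1)^{-2·-3·2}·(+1)^-3·(+1)^-2 = +1.
v=∞: 861 > 0 and 14145 > 0  ⇒  (a,b)_∞ = +1.
v=2: v_2(a)=-10, v_2(b)=-2; units ≡ 5, 1 (mod 8); ε·ε+αω+βω = 0·0+-10·0+-2·1 ≡ 0  ⇒  (a,b)_2 = +1.
Ram(861, 14145) = {3, 7, 23, 41}; no ℚ_3-point on the conic.

[3, 7, 23, 41]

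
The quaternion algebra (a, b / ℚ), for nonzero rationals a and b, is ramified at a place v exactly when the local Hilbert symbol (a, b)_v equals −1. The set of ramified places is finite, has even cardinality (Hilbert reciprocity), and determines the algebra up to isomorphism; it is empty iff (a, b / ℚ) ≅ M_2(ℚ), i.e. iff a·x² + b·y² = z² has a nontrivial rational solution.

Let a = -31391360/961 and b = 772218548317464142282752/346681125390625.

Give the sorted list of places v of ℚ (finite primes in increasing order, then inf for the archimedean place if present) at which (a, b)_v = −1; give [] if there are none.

Mod squares: a ≡ -10010, b ≡ 273. Check v ∈ {∞, 2, 3, 5, 7, 11, 13, 31}.
v=11: a=11^1·(≡9), b=11^0·(≡4) mod 11; (9|11)=+1, (4|11)=+1; (−1)^{1·0·5}·(+1)^0·(+1)^1 = +1.
v=7: a=7^3·(≡6), b=7^9·(≡2) mod 7; (6|7)=-1, (2|7)=+1; (−1)^{3·9·3}·(-1)^9·(+1)^3 = +1.
v=∞: -10010 < 0 and 273 > 0  ⇒  (a,b)_∞ = +1.
v=13: a=13^1·(≡9), b=13^5·(≡7) mod 13; (9|13)=+1, (7|13)=-1; (−1)^{1·5·6}·(+1)^5·(-1)^1 = -1.
v=31: a=31^-2·(≡15), b=31^-6·(≡19) mod 31; (15|31)=-1, (19|31)=+1; (−1)^{-2·-6·15}·(-1)^-6·(+1)^-2 = +1.
v=2: v_2(a)=7, v_2(b)=34; units ≡ 3, 1 (mod 8); ε·ε+αω+βω = 1·0+7·0+34·1 ≡ 0  ⇒  (a,b)_2 = +1.
v=3: a=3^0·(≡1), b=3^1·(≡1) mod 3; (1|3)=+1, (1|3)=+1; (−1)^{0·1·1}·(+1)^1·(+1)^0 = +1.
v=5: a=5^1·(≡3), b=5^-8·(≡2) mod 5; (3|5)=-1, (2|5)=-1; (−1)^{1·-8·2}·(-1)^-8·(-1)^1 = -1.
Ram(-10010, 273) = {5, 13}; no ℚ_5-point on the conic.

[5, 13]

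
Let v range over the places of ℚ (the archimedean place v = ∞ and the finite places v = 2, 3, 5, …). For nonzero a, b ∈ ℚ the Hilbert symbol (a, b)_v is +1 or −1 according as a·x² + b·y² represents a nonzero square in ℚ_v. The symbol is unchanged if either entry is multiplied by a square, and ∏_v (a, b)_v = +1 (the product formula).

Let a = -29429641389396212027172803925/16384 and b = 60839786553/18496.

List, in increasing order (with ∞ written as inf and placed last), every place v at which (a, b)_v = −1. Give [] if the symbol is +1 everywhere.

[3, 11, 19, 23, 43, 53]

(a, b) ≡ (-1428933, 149937) mod (ℚ^×)²; places V = {2, 3, 5, 7, 11, 13, 17, 19, 23, 29, 41, 43, 53, ∞}.
(a,b)_43: α=1, u≡22; β=0, v≡29 (mod 43); (22|43)=-1, (29|43)=-1; sign (−1)^0·-1^0·-1^1 = -1.
(a,b)_11: α=1, u≡6; β=0, v≡8 (mod 11); (6|11)=-1, (8|11)=-1; sign (−1)^0·-1^0·-1^1 = -1.
(a,b)_19: α=1, u≡10; β=0, v≡15 (mod 19); (10|19)=-1, (15|19)=-1; sign (−1)^0·-1^0·-1^1 = -1.
(a,b)_23: α=4, u≡14; β=1, v≡19 (mod 23); (14|23)=-1, (19|23)=-1; sign (−1)^0·-1^1·-1^4 = -1.
(a,b)_29: α=2, u≡9; β=0, v≡23 (mod 29); (9|29)=+1, (23|29)=+1; sign (−1)^0·+1^0·+1^2 = +1.
(a,b)_2: α=-14, β=-6; u≡3, v≡1 (mod 8); ε(u)ε(v)=1·0, αω(v)=-14·0, βω(u)=-6·1; sum ≡ 0  ⇒  +1.
(a,b)_3: α=3, u≡2; β=1, v≡2 (mod 3); (2|3)=-1, (2|3)=-1; sign (−1)^1·-1^1·-1^3 = -1.
(a,b)_5: α=2, u≡2; β=0, v≡3 (mod 5); (2|5)=-1, (3|5)=-1; sign (−1)^0·-1^0·-1^2 = +1.
(a,b)_13: α=0, u≡4; β=2, v≡2 (mod 13); (4|13)=+1, (2|13)=-1; sign (−1)^0·+1^2·-1^0 = +1.
(a,b)_17: α=0, u≡8; β=-2, v≡14 (mod 17); (8|17)=+1, (14|17)=-1; sign (−1)^0·+1^-2·-1^0 = +1.
(a,b)_41: α=4, u≡40; β=1, v≡20 (mod 41); (40|41)=+1, (20|41)=+1; sign (−1)^0·+1^1·+1^4 = +1.
(a,b)_53: α=3, u≡4; β=1, v≡33 (mod 53); (4|53)=+1, (33|53)=-1; sign (−1)^0·+1^1·-1^3 = -1.
(a,b)_7: α=2, u≡5; β=4, v≡2 (mod 7); (5|7)=-1, (2|7)=+1; sign (−1)^0·-1^4·+1^2 = +1.
(a,b)_∞: sgn(-1428933)=−, sgn(149937)=+, so +1.
|Ram(-1428933, 149937)| = 6, even; anisotropic at {3, 11, 19, 23, 43, 53}.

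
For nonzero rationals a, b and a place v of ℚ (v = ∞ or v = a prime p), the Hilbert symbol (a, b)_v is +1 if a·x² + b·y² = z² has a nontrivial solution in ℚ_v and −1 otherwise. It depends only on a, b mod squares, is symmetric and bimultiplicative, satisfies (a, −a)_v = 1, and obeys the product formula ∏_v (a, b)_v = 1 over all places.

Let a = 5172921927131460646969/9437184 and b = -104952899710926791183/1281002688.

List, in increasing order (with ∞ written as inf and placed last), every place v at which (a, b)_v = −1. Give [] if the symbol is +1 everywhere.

Mod squares: a ≡ 124729, b ≡ -69. Check v ∈ {∞, 2, 3, 7, 11, 17, 23, 29, 41, 47}.
v=29: a=29^3·(≡13), b=29^4·(≡10) mod 29; (13|29)=+1, (10|29)=-1; (−1)^{3·4·14}·(+1)^4·(-1)^3 = -1.
v=11: a=11^3·(≡4), b=11^2·(≡7) mod 11; (4|11)=+1, (7|11)=-1; (−1)^{3·2·5}·(+1)^2·(-1)^3 = -1.
v=41: a=41^0·(≡27), b=41^-2·(≡35) mod 41; (27|41)=-1, (35|41)=-1; (−1)^{0·-2·20}·(-1)^-2·(-1)^0 = +1.
v=17: a=17^5·(≡3), b=17^6·(≡4) mod 17; (3|17)=-1, (4|17)=+1; (−1)^{5·6·8}·(-1)^6·(+1)^5 = +1.
v=3: a=3^-2·(≡1), b=3^-5·(≡1) mod 3; (1|3)=+1, (1|3)=+1; (−1)^{-2·-5·1}·(+1)^-5·(+1)^-2 = +1.
v=∞: 124729 > 0 and -69 < 0  ⇒  (a,b)_∞ = +1.
v=23: a=23^1·(≡1), b=23^1·(≡22) mod 23; (1|23)=+1, (22|23)=-1; (−1)^{1·1·11}·(+1)^1·(-1)^1 = +1.
v=47: a=47^4·(≡45), b=47^2·(≡28) mod 47; (45|47)=-1, (28|47)=+1; (−1)^{4·2·23}·(-1)^2·(+1)^4 = +1.
v=2: v_2(a)=-20, v_2(b)=-6; units ≡ 1, 3 (mod 8); ε·ε+αω+βω = 0·1+-20·1+-6·0 ≡ 0  ⇒  (a,b)_2 = +1.
v=7: a=7^0·(≡6), b=7^-2·(≡1) mod 7; (6|7)=-1, (1|7)=+1; (−1)^{0·-2·3}·(-1)^-2·(+1)^0 = +1.
(124729, -69 / ℚ) ramifies at {11, 29}: a division algebra.

[11, 29]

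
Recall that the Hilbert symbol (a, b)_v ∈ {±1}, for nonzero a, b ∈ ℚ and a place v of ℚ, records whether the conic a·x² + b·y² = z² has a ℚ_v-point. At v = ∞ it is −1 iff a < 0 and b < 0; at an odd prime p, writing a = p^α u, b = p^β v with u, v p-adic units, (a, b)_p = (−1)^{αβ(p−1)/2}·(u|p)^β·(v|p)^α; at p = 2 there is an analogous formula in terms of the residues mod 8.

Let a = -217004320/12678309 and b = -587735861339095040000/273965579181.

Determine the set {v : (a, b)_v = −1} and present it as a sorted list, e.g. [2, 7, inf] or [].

Mod squares: a ≡ -2730, b ≡ -231. Check v ∈ {∞, 2, 3, 5, 7, 11, 13, 17, 19, 37}.
v=13: a=13^1·(≡7), b=13^2·(≡3) mod 13; (7|13)=-1, (3|13)=+1; (−1)^{1·2·6}·(-1)^2·(+1)^1 = +1.
v=2: v_2(a)=5, v_2(b)=24; units ≡ 3, 1 (mod 8); ε·ε+αω+βω = 1·0+5·0+24·1 ≡ 0  ⇒  (a,b)_2 = +1.
v=19: a=19^2·(≡5), b=19^2·(≡5) mod 19; (5|19)=+1, (5|19)=+1; (−1)^{2·2·9}·(+1)^2·(+1)^2 = +1.
v=17: a=17^2·(≡12), b=17^4·(≡10) mod 17; (12|17)=-1, (10|17)=-1; (−1)^{2·4·8}·(-1)^4·(-1)^2 = +1.
v=7: a=7^-3·(≡2), b=7^-7·(≡2) mod 7; (2|7)=+1, (2|7)=+1; (−1)^{-3·-7·3}·(+1)^-7·(+1)^-3 = -1.
v=37: a=37^-2·(≡8), b=37^-2·(≡4) mod 37; (8|37)=-1, (4|37)=+1; (−1)^{-2·-2·18}·(-1)^-2·(+1)^-2 = +1.
v=∞: -2730 < 0 and -231 < 0  ⇒  (a,b)_∞ = -1.
v=5: a=5^1·(≡4), b=5^4·(≡1) mod 5; (4|5)=+1, (1|5)=+1; (−1)^{1·4·2}·(+1)^4·(+1)^1 = +1.
v=3: a=3^-3·(≡2), b=3^-5·(≡1) mod 3; (2|3)=-1, (1|3)=+1; (−1)^{-3·-5·1}·(-1)^-5·(+1)^-3 = +1.
v=11: a=11^0·(≡1), b=11^1·(≡9) mod 11; (1|11)=+1, (9|11)=+1; (−1)^{0·1·5}·(+1)^1·(+1)^0 = +1.
Ram(-2730, -231) = {7, ∞}; no ℚ_7-point on the conic.

[7, inf]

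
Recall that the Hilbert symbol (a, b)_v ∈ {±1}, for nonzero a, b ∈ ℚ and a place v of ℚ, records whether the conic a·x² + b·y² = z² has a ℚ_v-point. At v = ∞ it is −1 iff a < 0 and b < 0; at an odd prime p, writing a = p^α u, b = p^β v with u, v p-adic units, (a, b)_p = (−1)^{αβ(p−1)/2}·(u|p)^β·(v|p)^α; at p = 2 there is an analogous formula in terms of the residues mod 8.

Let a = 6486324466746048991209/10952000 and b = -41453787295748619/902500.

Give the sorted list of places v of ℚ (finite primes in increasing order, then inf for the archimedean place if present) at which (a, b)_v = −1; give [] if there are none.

[3, 31]

(a, b) ≡ (376805, -51) mod (ℚ^×)²; places V = {2, 3, 5, 11, 13, 17, 19, 29, 31, 37, ∞}.
(a,b)_∞: sgn(376805)=+, sgn(-51)=−, so +1.
(a,b)_3: α=2, u≡2; β=3, v≡1 (mod 3); (2|3)=-1, (1|3)=+1; sign (−1)^0·-1^3·+1^2 = -1.
(a,b)_13: α=1, u≡7; β=0, v≡1 (mod 13); (7|13)=-1, (1|13)=+1; sign (−1)^0·-1^0·+1^1 = +1.
(a,b)_31: α=5, u≡17; β=6, v≡24 (mod 31); (17|31)=-1, (24|31)=-1; sign (−1)^0·-1^6·-1^5 = -1.
(a,b)_37: α=-2, u≡21; β=0, v≡5 (mod 37); (21|37)=+1, (5|37)=-1; sign (−1)^0·+1^0·-1^-2 = +1.
(a,b)_17: α=1, u≡5; β=1, v≡12 (mod 17); (5|17)=-1, (12|17)=-1; sign (−1)^0·-1^1·-1^1 = +1.
(a,b)_11: α=5, u≡4; β=2, v≡5 (mod 11); (4|11)=+1, (5|11)=+1; sign (−1)^0·+1^2·+1^5 = +1.
(a,b)_5: α=-3, u≡4; β=-4, v≡4 (mod 5); (4|5)=+1, (4|5)=+1; sign (−1)^0·+1^-4·+1^-3 = +1.
(a,b)_19: α=0, u≡17; β=-2, v≡6 (mod 19); (17|19)=+1, (6|19)=+1; sign (−1)^0·+1^-2·+1^0 = +1.
(a,b)_2: α=-6, β=-2; u≡5, v≡5 (mod 8); ε(u)ε(v)=0·0, αω(v)=-6·1, βω(u)=-2·1; sum ≡ 0  ⇒  +1.
(a,b)_29: α=4, u≡21; β=2, v≡22 (mod 29); (21|29)=-1, (22|29)=+1; sign (−1)^0·-1^2·+1^4 = +1.
(376805, -51 / ℚ) ramifies at {3, 31}: a division algebra.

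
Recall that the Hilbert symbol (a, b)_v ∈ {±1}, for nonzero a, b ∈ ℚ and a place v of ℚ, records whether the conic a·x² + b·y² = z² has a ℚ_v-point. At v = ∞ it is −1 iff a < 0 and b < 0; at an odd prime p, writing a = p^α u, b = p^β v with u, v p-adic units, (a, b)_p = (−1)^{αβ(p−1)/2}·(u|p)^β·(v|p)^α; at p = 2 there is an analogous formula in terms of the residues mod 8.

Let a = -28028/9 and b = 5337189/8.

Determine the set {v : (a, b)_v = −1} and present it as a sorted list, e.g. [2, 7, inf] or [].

Mod squares: a ≡ -143, b ≡ 58. Check v ∈ {∞, 2, 3, 7, 11, 13, 29}.
v=3: a=3^-2·(≡1), b=3^2·(≡1) mod 3; (1|3)=+1, (1|3)=+1; (−1)^{-2·2·1}·(+1)^2·(+1)^-2 = +1.
v=∞: -143 < 0 and 58 > 0  ⇒  (a,b)_∞ = +1.
v=7: a=7^2·(≡1), b=7^0·(≡4) mod 7; (1|7)=+1, (4|7)=+1; (−1)^{2·0·3}·(+1)^0·(+1)^2 = +1.
v=11: a=11^1·(≡9), b=11^2·(≡4) mod 11; (9|11)=+1, (4|11)=+1; (−1)^{1·2·5}·(+1)^2·(+1)^1 = +1.
v=29: a=29^0·(≡21), b=29^1·(≡19) mod 29; (21|29)=-1, (19|29)=-1; (−1)^{0·1·14}·(-1)^1·(-1)^0 = -1.
v=2: v_2(a)=2, v_2(b)=-3; units ≡ 1, 5 (mod 8); ε·ε+αω+βω = 0·0+2·1+-3·0 ≡ 0  ⇒  (a,b)_2 = +1.
v=13: a=13^1·(≡6), b=13^2·(≡7) mod 13; (6|13)=-1, (7|13)=-1; (−1)^{1·2·6}·(-1)^2·(-1)^1 = -1.
(-143, 58 / ℚ) ramifies at {13, 29}: a division algebra.

[13, 29]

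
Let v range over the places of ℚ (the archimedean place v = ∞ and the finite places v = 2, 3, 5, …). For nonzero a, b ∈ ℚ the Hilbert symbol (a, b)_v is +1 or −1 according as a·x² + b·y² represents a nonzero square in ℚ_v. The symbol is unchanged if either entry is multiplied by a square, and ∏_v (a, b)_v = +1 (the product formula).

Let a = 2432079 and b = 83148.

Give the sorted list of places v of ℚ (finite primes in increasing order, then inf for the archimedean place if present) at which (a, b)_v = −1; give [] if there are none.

Mod squares: a ≡ 1599, b ≡ 123. Check v ∈ {∞, 2, 3, 13, 41}.
v=13: a=13^3·(≡2), b=13^2·(≡11) mod 13; (2|13)=-1, (11|13)=-1; (−1)^{3·2·6}·(-1)^2·(-1)^3 = -1.
v=∞: 1599 > 0 and 123 > 0  ⇒  (a,b)_∞ = +1.
v=3: a=3^3·(≡2), b=3^1·(≡2) mod 3; (2|3)=-1, (2|3)=-1; (−1)^{3·1·1}·(-1)^1·(-1)^3 = -1.
v=2: v_2(a)=0, v_2(b)=2; units ≡ 7, 3 (mod 8); ε·ε+αω+βω = 1·1+0·1+2·0 ≡ 1  ⇒  (a,b)_2 = -1.
v=41: a=41^1·(≡33), b=41^1·(≡19) mod 41; (33|41)=+1, (19|41)=-1; (−1)^{1·1·20}·(+1)^1·(-1)^1 = -1.
Ram(1599, 123) = {2, 3, 13, 41}; no ℚ_2-point on the conic.

[2, 3, 13, 41]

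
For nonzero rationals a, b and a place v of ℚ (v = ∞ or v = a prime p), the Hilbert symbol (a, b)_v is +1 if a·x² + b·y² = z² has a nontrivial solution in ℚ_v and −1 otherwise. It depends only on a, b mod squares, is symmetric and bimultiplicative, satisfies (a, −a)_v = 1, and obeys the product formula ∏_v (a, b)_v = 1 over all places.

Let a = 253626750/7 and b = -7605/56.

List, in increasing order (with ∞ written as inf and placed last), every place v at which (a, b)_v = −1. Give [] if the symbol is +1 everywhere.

[2, 5, 23, 29]

(a, b) ≡ (46690, -70) mod (ℚ^×)²; places V = {2, 3, 5, 7, 13, 23, 29, ∞}.
(a,b)_2: α=1, β=-3; u≡1, v≡5 (mod 8); ε(u)ε(v)=0·0, αω(v)=1·1, βω(u)=-3·0; sum ≡ 1  ⇒  -1.
(a,b)_29: α=1, u≡19; β=0, v≡18 (mod 29); (19|29)=-1, (18|29)=-1; sign (−1)^0·-1^0·-1^1 = -1.
(a,b)_7: α=-1, u≡6; β=-1, v≡4 (mod 7); (6|7)=-1, (4|7)=+1; sign (−1)^1·-1^-1·+1^-1 = +1.
(a,b)_13: α=2, u≡8; β=2, v≡5 (mod 13); (8|13)=-1, (5|13)=-1; sign (−1)^0·-1^2·-1^2 = +1.
(a,b)_∞: sgn(46690)=+, sgn(-70)=−, so +1.
(a,b)_23: α=1, u≡12; β=0, v≡10 (mod 23); (12|23)=+1, (10|23)=-1; sign (−1)^0·+1^0·-1^1 = -1.
(a,b)_5: α=3, u≡2; β=1, v≡4 (mod 5); (2|5)=-1, (4|5)=+1; sign (−1)^0·-1^1·+1^3 = -1.
(a,b)_3: α=2, u≡1; β=2, v≡2 (mod 3); (1|3)=+1, (2|3)=-1; sign (−1)^0·+1^2·-1^2 = +1.
|Ram(46690, -70)| = 4, even; anisotropic at {2, 5, 23, 29}.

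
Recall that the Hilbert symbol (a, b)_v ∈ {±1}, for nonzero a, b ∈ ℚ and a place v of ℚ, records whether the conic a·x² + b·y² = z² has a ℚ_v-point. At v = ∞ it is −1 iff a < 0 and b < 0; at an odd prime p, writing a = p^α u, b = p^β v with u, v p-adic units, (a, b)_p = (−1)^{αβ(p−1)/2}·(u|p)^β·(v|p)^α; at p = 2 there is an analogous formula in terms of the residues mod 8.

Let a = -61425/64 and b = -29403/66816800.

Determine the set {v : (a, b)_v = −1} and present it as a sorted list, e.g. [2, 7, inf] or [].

[13, inf]

Mod squares: a ≡ -273, b ≡ -6. Check v ∈ {∞, 2, 3, 5, 7, 11, 13, 17}.
v=∞: -273 < 0 and -6 < 0  ⇒  (a,b)_∞ = -1.
v=17: a=17^0·(≡1), b=17^-4·(≡7) mod 17; (1|17)=+1, (7|17)=-1; (−1)^{0·-4·8}·(+1)^-4·(-1)^0 = +1.
v=3: a=3^3·(≡2), b=3^5·(≡1) mod 3; (2|3)=-1, (1|3)=+1; (−1)^{3·5·1}·(-1)^5·(+1)^3 = +1.
v=7: a=7^1·(≡3), b=7^0·(≡4) mod 7; (3|7)=-1, (4|7)=+1; (−1)^{1·0·3}·(-1)^0·(+1)^1 = +1.
v=2: v_2(a)=-6, v_2(b)=-5; units ≡ 7, 5 (mod 8); ε·ε+αω+βω = 1·0+-6·1+-5·0 ≡ 0  ⇒  (a,b)_2 = +1.
v=13: a=13^1·(≡6), b=13^0·(≡5) mod 13; (6|13)=-1, (5|13)=-1; (−1)^{1·0·6}·(-1)^0·(-1)^1 = -1.
v=5: a=5^2·(≡2), b=5^-2·(≡1) mod 5; (2|5)=-1, (1|5)=+1; (−1)^{2·-2·2}·(-1)^-2·(+1)^2 = +1.
v=11: a=11^0·(≡6), b=11^2·(≡9) mod 11; (6|11)=-1, (9|11)=+1; (−1)^{0·2·5}·(-1)^2·(+1)^0 = +1.
(-273, -6 / ℚ) ramifies at {13, ∞}: a division algebra.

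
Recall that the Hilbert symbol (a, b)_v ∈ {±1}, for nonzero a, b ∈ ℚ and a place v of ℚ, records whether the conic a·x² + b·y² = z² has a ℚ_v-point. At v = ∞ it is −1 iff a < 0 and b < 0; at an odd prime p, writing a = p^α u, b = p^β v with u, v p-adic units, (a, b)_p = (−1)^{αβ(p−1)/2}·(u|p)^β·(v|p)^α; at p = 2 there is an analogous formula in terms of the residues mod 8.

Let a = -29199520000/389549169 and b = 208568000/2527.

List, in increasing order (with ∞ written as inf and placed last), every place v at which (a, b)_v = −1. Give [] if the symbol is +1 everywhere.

Mod squares: a ≡ -217, b ≡ 1085. Check v ∈ {∞, 2, 3, 5, 7, 17, 19, 29, 31, 43}.
v=19: a=19^0·(≡7), b=19^-2·(≡14) mod 19; (7|19)=+1, (14|19)=-1; (−1)^{0·-2·9}·(+1)^-2·(-1)^0 = +1.
v=7: a=7^1·(≡2), b=7^-1·(≡1) mod 7; (2|7)=+1, (1|7)=+1; (−1)^{1·-1·3}·(+1)^-1·(+1)^1 = -1.
v=31: a=31^1·(≡26), b=31^1·(≡16) mod 31; (26|31)=-1, (16|31)=+1; (−1)^{1·1·15}·(-1)^1·(+1)^1 = +1.
v=3: a=3^-6·(≡2), b=3^0·(≡2) mod 3; (2|3)=-1, (2|3)=-1; (−1)^{-6·0·1}·(-1)^0·(-1)^-6 = +1.
v=2: v_2(a)=8, v_2(b)=6; units ≡ 7, 5 (mod 8); ε·ε+αω+βω = 1·0+8·1+6·0 ≡ 0  ⇒  (a,b)_2 = +1.
v=29: a=29^2·(≡11), b=29^2·(≡27) mod 29; (11|29)=-1, (27|29)=-1; (−1)^{2·2·14}·(-1)^2·(-1)^2 = +1.
v=∞: -217 < 0 and 1085 > 0  ⇒  (a,b)_∞ = +1.
v=5: a=5^4·(≡2), b=5^3·(≡2) mod 5; (2|5)=-1, (2|5)=-1; (−1)^{4·3·2}·(-1)^3·(-1)^4 = -1.
v=43: a=43^-2·(≡6), b=43^0·(≡6) mod 43; (6|43)=+1, (6|43)=+1; (−1)^{-2·0·21}·(+1)^0·(+1)^-2 = +1.
v=17: a=17^-2·(≡1), b=17^0·(≡6) mod 17; (1|17)=+1, (6|17)=-1; (−1)^{-2·0·8}·(+1)^0·(-1)^-2 = +1.
(-217, 1085 / ℚ) ramifies at {5, 7}: a division algebra.

[5, 7]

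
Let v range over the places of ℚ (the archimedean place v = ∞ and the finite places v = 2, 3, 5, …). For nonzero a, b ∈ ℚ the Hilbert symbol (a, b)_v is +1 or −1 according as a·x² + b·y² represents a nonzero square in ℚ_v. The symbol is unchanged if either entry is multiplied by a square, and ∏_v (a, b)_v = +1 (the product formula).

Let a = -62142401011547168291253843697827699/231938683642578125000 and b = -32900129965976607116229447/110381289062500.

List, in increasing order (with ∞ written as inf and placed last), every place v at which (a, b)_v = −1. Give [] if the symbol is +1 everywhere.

(a, b) ≡ (-5299062, -6063) mod (ℚ^×)²; places V = {2, 3, 5, 7, 11, 13, 19, 23, 41, 43, 47, ∞}.
(a,b)_3: α=21, u≡1; β=15, v≡1 (mod 3); (1|3)=+1, (1|3)=+1; sign (−1)^1·+1^15·+1^21 = -1.
(a,b)_47: α=1, u≡27; β=1, v≡25 (mod 47); (27|47)=+1, (25|47)=+1; sign (−1)^1·+1^1·+1^1 = -1.
(a,b)_7: α=6, u≡4; β=4, v≡5 (mod 7); (4|7)=+1, (5|7)=-1; sign (−1)^0·+1^4·-1^6 = +1.
(a,b)_13: α=2, u≡6; β=2, v≡6 (mod 13); (6|13)=-1, (6|13)=-1; sign (−1)^0·-1^2·-1^2 = +1.
(a,b)_19: α=3, u≡10; β=2, v≡17 (mod 19); (10|19)=-1, (17|19)=+1; sign (−1)^0·-1^2·+1^3 = +1.
(a,b)_43: α=1, u≡14; β=1, v≡11 (mod 43); (14|43)=+1, (11|43)=+1; sign (−1)^1·+1^1·+1^1 = -1.
(a,b)_11: α=6, u≡4; β=4, v≡1 (mod 11); (4|11)=+1, (1|11)=+1; sign (−1)^0·+1^4·+1^6 = +1.
(a,b)_23: α=3, u≡15; β=2, v≡18 (mod 23); (15|23)=-1, (18|23)=+1; sign (−1)^0·-1^2·+1^3 = +1.
(a,b)_5: α=-14, u≡2; β=-10, v≡2 (mod 5); (2|5)=-1, (2|5)=-1; sign (−1)^0·-1^-10·-1^-14 = +1.
(a,b)_41: α=-6, u≡14; β=-4, v≡1 (mod 41); (14|41)=-1, (1|41)=+1; sign (−1)^0·-1^-4·+1^-6 = +1.
(a,b)_2: α=-3, β=-2; u≡5, v≡1 (mod 8); ε(u)ε(v)=0·0, αω(v)=-3·0, βω(u)=-2·1; sum ≡ 0  ⇒  +1.
(a,b)_∞: sgn(-5299062)=−, sgn(-6063)=−, so -1.
(-5299062, -6063 / ℚ) ramifies at {3, 43, 47, ∞}: a division algebra.

[3, 43, 47, inf]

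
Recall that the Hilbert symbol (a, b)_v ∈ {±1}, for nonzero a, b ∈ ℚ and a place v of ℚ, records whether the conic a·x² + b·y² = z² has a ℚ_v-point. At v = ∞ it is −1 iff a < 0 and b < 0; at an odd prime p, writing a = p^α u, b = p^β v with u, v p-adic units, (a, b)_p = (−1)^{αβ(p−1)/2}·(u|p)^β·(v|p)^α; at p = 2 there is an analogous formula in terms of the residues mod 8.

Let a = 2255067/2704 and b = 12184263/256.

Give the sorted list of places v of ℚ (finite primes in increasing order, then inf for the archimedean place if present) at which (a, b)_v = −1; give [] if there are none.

[2, 7, 19, 29]

(a, b) ≡ (3, 150423) mod (ℚ^×)²; places V = {2, 3, 7, 13, 17, 19, 29, ∞}.
(a,b)_2: α=-4, β=-8; u≡3, v≡7 (mod 8); ε(u)ε(v)=1·1, αω(v)=-4·0, βω(u)=-8·1; sum ≡ 1  ⇒  -1.
(a,b)_19: α=0, u≡15; β=1, v≡3 (mod 19); (15|19)=-1, (3|19)=-1; sign (−1)^0·-1^1·-1^0 = -1.
(a,b)_∞: sgn(3)=+, sgn(150423)=+, so +1.
(a,b)_7: α=0, u≡5; β=1, v≡6 (mod 7); (5|7)=-1, (6|7)=-1; sign (−1)^0·-1^1·-1^0 = -1.
(a,b)_17: α=4, u≡10; β=0, v≡6 (mod 17); (10|17)=-1, (6|17)=-1; sign (−1)^0·-1^0·-1^4 = +1.
(a,b)_13: α=-2, u≡3; β=1, v≡9 (mod 13); (3|13)=+1, (9|13)=+1; sign (−1)^0·+1^1·+1^-2 = +1.
(a,b)_29: α=0, u≡8; β=1, v≡1 (mod 29); (8|29)=-1, (1|29)=+1; sign (−1)^0·-1^1·+1^0 = -1.
(a,b)_3: α=3, u≡1; β=5, v≡2 (mod 3); (1|3)=+1, (2|3)=-1; sign (−1)^1·+1^5·-1^3 = +1.
(3, 150423 / ℚ) ramifies at {2, 7, 19, 29}: a division algebra.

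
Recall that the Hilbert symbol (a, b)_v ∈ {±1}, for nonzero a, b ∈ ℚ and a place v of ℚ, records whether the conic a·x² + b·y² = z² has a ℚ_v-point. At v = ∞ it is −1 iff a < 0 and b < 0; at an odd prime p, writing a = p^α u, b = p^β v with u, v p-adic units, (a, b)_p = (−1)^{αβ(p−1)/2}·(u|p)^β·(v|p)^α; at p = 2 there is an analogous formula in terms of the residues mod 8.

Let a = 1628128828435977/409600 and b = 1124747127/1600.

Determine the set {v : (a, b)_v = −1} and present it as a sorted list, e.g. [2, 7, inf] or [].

Mod squares: a ≡ 777, b ≡ 23. Check v ∈ {∞, 2, 3, 5, 7, 23, 37}.
v=3: a=3^11·(≡1), b=3^6·(≡2) mod 3; (1|3)=+1, (2|3)=-1; (−1)^{11·6·1}·(+1)^6·(-1)^11 = -1.
v=7: a=7^3·(≡3), b=7^2·(≡2) mod 7; (3|7)=-1, (2|7)=+1; (−1)^{3·2·3}·(-1)^2·(+1)^3 = +1.
v=5: a=5^-2·(≡3), b=5^-2·(≡3) mod 5; (3|5)=-1, (3|5)=-1; (−1)^{-2·-2·2}·(-1)^-2·(-1)^-2 = +1.
v=2: v_2(a)=-14, v_2(b)=-6; units ≡ 1, 7 (mod 8); ε·ε+αω+βω = 0·1+-14·0+-6·0 ≡ 0  ⇒  (a,b)_2 = +1.
v=37: a=37^3·(≡12), b=37^2·(≡8) mod 37; (12|37)=+1, (8|37)=-1; (−1)^{3·2·18}·(+1)^2·(-1)^3 = -1.
v=∞: 777 > 0 and 23 > 0  ⇒  (a,b)_∞ = +1.
v=23: a=23^2·(≡2), b=23^1·(≡16) mod 23; (2|23)=+1, (16|23)=+1; (−1)^{2·1·11}·(+1)^1·(+1)^2 = +1.
Ram(777, 23) = {3, 37}; no ℚ_3-point on the conic.

[3, 37]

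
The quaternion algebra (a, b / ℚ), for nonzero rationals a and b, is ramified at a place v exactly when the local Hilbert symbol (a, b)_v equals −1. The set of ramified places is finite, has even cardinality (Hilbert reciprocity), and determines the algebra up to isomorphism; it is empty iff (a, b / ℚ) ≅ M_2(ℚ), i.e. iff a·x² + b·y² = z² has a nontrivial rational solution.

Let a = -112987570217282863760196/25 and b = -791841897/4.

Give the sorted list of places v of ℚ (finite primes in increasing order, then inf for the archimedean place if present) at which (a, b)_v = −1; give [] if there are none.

(a, b) ≡ (-405449, -91553) mod (ℚ^×)²; places V = {2, 3, 5, 7, 11, 29, 31, 41, ∞}.
(a,b)_5: α=-2, u≡4; β=0, v≡2 (mod 5); (4|5)=+1, (2|5)=-1; sign (−1)^0·+1^0·-1^-2 = +1.
(a,b)_31: α=5, u≡29; β=2, v≡24 (mod 31); (29|31)=-1, (24|31)=-1; sign (−1)^0·-1^2·-1^5 = -1.
(a,b)_7: α=2, u≡3; β=1, v≡4 (mod 7); (3|7)=-1, (4|7)=+1; sign (−1)^0·-1^1·+1^2 = -1.
(a,b)_41: α=3, u≡2; β=1, v≡30 (mod 41); (2|41)=+1, (30|41)=-1; sign (−1)^0·+1^1·-1^3 = -1.
(a,b)_2: α=2, β=-2; u≡7, v≡7 (mod 8); ε(u)ε(v)=1·1, αω(v)=2·0, βω(u)=-2·0; sum ≡ 1  ⇒  -1.
(a,b)_3: α=2, u≡1; β=2, v≡1 (mod 3); (1|3)=+1, (1|3)=+1; sign (−1)^0·+1^2·+1^2 = +1.
(a,b)_∞: sgn(-405449)=−, sgn(-91553)=−, so -1.
(a,b)_29: α=3, u≡10; β=1, v≡7 (mod 29); (10|29)=-1, (7|29)=+1; sign (−1)^0·-1^1·+1^3 = -1.
(a,b)_11: α=3, u≡6; β=1, v≡3 (mod 11); (6|11)=-1, (3|11)=+1; sign (−1)^1·-1^1·+1^3 = +1.
(-405449, -91553 / ℚ) ramifies at {2, 7, 29, 31, 41, ∞}: a division algebra.

[2, 7, 29, 31, 41, inf]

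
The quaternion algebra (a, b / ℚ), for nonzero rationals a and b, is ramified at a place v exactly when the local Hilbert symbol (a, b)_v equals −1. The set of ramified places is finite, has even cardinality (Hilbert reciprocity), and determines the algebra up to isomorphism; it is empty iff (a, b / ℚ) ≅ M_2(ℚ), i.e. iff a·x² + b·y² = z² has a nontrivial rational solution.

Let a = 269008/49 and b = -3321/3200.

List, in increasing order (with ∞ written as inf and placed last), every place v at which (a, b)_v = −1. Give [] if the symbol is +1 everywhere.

(a, b) ≡ (16813, -82) mod (ℚ^×)²; places V = {2, 3, 5, 7, 17, 23, 41, 43, ∞}.
(a,b)_23: α=1, u≡4; β=0, v≡20 (mod 23); (4|23)=+1, (20|23)=-1; sign (−1)^0·+1^0·-1^1 = -1.
(a,b)_7: α=-2, u≡5; β=0, v≡4 (mod 7); (5|7)=-1, (4|7)=+1; sign (−1)^0·-1^0·+1^-2 = +1.
(a,b)_41: α=0, u≡6; β=1, v≡21 (mod 41); (6|41)=-1, (21|41)=+1; sign (−1)^0·-1^1·+1^0 = -1.
(a,b)_3: α=0, u≡1; β=4, v≡2 (mod 3); (1|3)=+1, (2|3)=-1; sign (−1)^0·+1^4·-1^0 = +1.
(a,b)_2: α=4, β=-7; u≡5, v≡7 (mod 8); ε(u)ε(v)=0·1, αω(v)=4·0, βω(u)=-7·1; sum ≡ 1  ⇒  -1.
(a,b)_5: α=0, u≡2; β=-2, v≡3 (mod 5); (2|5)=-1, (3|5)=-1; sign (−1)^0·-1^-2·-1^0 = +1.
(a,b)_17: α=1, u≡10; β=0, v≡7 (mod 17); (10|17)=-1, (7|17)=-1; sign (−1)^0·-1^0·-1^1 = -1.
(a,b)_43: α=1, u≡25; β=0, v≡9 (mod 43); (25|43)=+1, (9|43)=+1; sign (−1)^0·+1^0·+1^1 = +1.
(a,b)_∞: sgn(16813)=+, sgn(-82)=−, so +1.
(16813, -82 / ℚ) ramifies at {2, 17, 23, 41}: a division algebra.

[2, 17, 23, 41]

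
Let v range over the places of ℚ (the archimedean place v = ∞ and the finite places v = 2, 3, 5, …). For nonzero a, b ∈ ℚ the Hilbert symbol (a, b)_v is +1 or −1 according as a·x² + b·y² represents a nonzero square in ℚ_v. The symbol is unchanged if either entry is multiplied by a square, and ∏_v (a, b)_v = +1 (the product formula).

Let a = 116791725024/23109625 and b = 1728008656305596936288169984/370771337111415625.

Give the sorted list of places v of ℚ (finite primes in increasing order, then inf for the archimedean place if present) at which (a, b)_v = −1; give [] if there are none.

(a, b) ≡ (17710, 150535) mod (ℚ^×)²; places V = {2, 3, 5, 7, 11, 13, 17, 19, 23, 47, ∞}.
(a,b)_3: α=2, u≡1; β=8, v≡1 (mod 3); (1|3)=+1, (1|3)=+1; sign (−1)^0·+1^8·+1^2 = +1.
(a,b)_5: α=-3, u≡2; β=-5, v≡3 (mod 5); (2|5)=-1, (3|5)=-1; sign (−1)^0·-1^-5·-1^-3 = +1.
(a,b)_7: α=-5, u≡3; β=-9, v≡4 (mod 7); (3|7)=-1, (4|7)=+1; sign (−1)^1·-1^-9·+1^-5 = +1.
(a,b)_13: α=2, u≡9; β=4, v≡6 (mod 13); (9|13)=+1, (6|13)=-1; sign (−1)^0·+1^4·-1^2 = +1.
(a,b)_23: α=1, u≡17; β=3, v≡18 (mod 23); (17|23)=-1, (18|23)=+1; sign (−1)^1·-1^3·+1^1 = +1.
(a,b)_2: α=5, β=12; u≡7, v≡7 (mod 8); ε(u)ε(v)=1·1, αω(v)=5·0, βω(u)=12·0; sum ≡ 1  ⇒  -1.
(a,b)_19: α=2, u≡18; β=4, v≡7 (mod 19); (18|19)=-1, (7|19)=+1; sign (−1)^0·-1^4·+1^2 = +1.
(a,b)_17: α=2, u≡2; β=5, v≡4 (mod 17); (2|17)=+1, (4|17)=+1; sign (−1)^0·+1^5·+1^2 = +1.
(a,b)_47: α=0, u≡38; β=-2, v≡43 (mod 47); (38|47)=-1, (43|47)=-1; sign (−1)^0·-1^-2·-1^0 = +1.
(a,b)_∞: sgn(17710)=+, sgn(150535)=+, so +1.
(a,b)_11: α=-1, u≡1; β=-3, v≡3 (mod 11); (1|11)=+1, (3|11)=+1; sign (−1)^1·+1^-3·+1^-1 = -1.
Ram(17710, 150535) = {2, 11}; no ℚ_2-point on the conic.

[2, 11]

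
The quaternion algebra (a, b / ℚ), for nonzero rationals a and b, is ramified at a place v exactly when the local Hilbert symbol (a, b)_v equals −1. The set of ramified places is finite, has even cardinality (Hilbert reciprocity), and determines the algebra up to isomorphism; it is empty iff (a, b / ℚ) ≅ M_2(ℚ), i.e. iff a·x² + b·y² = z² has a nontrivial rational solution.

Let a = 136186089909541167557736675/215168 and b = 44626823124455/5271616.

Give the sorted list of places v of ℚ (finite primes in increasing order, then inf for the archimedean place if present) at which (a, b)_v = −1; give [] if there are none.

[2, 11, 17, 23]

Mod squares: a ≡ 2124694, b ≡ 312455. Check v ∈ {∞, 2, 3, 5, 7, 11, 13, 17, 19, 23, 37, 41}.
v=5: a=5^2·(≡4), b=5^1·(≡1) mod 5; (4|5)=+1, (1|5)=+1; (−1)^{2·1·2}·(+1)^1·(+1)^2 = +1.
v=23: a=23^3·(≡7), b=23^1·(≡17) mod 23; (7|23)=-1, (17|23)=-1; (−1)^{3·1·11}·(-1)^1·(-1)^3 = -1.
v=41: a=41^-2·(≡39), b=41^-2·(≡3) mod 41; (39|41)=+1, (3|41)=-1; (−1)^{-2·-2·20}·(+1)^-2·(-1)^-2 = +1.
v=11: a=11^1·(≡5), b=11^1·(≡1) mod 11; (5|11)=+1, (1|11)=+1; (−1)^{1·1·5}·(+1)^1·(+1)^1 = -1.
v=2: v_2(a)=-7, v_2(b)=-6; units ≡ 3, 7 (mod 8); ε·ε+αω+βω = 1·1+-7·0+-6·1 ≡ 1  ⇒  (a,b)_2 = -1.
v=∞: 2124694 > 0 and 312455 > 0  ⇒  (a,b)_∞ = +1.
v=19: a=19^5·(≡6), b=19^3·(≡15) mod 19; (6|19)=+1, (15|19)=-1; (−1)^{5·3·9}·(+1)^3·(-1)^5 = +1.
v=7: a=7^2·(≡5), b=7^-2·(≡5) mod 7; (5|7)=-1, (5|7)=-1; (−1)^{2·-2·3}·(-1)^-2·(-1)^2 = +1.
v=17: a=17^1·(≡16), b=17^2·(≡7) mod 17; (16|17)=+1, (7|17)=-1; (−1)^{1·2·8}·(+1)^2·(-1)^1 = -1.
v=3: a=3^8·(≡1), b=3^0·(≡2) mod 3; (1|3)=+1, (2|3)=-1; (−1)^{8·0·1}·(+1)^0·(-1)^8 = +1.
v=13: a=13^3·(≡5), b=13^1·(≡6) mod 13; (5|13)=-1, (6|13)=-1; (−1)^{3·1·6}·(-1)^1·(-1)^3 = +1.
v=37: a=37^2·(≡29), b=37^2·(≡9) mod 37; (29|37)=-1, (9|37)=+1; (−1)^{2·2·18}·(-1)^2·(+1)^2 = +1.
Ram(2124694, 312455) = {2, 11, 17, 23}; no ℚ_2-point on the conic.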